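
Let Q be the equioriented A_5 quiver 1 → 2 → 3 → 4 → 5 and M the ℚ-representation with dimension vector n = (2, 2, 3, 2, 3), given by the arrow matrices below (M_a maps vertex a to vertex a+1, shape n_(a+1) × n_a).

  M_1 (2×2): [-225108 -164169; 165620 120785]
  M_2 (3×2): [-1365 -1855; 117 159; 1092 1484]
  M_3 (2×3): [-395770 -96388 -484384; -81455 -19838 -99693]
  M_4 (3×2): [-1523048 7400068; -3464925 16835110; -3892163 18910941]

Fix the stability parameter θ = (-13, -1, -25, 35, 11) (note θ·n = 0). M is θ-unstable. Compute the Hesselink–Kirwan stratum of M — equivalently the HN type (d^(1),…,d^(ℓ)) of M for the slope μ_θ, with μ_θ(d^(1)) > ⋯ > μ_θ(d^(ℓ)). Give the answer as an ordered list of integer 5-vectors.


Interval decomposition of M: I[1,1], I[1,5], I[2,2], I[3,3], I[3,5], I[5,5].
HN type (ℓ=5): μ^(1)=23; μ^(2)=11; μ^(3)=-1; μ^(4)=-13; μ^(5)=-25

((0, 0, 0, 2, 2); (0, 0, 0, 0, 1); (0, 1, 0, 0, 0); (2, 1, 1, 0, 0); (0, 0, 2, 0, 0))


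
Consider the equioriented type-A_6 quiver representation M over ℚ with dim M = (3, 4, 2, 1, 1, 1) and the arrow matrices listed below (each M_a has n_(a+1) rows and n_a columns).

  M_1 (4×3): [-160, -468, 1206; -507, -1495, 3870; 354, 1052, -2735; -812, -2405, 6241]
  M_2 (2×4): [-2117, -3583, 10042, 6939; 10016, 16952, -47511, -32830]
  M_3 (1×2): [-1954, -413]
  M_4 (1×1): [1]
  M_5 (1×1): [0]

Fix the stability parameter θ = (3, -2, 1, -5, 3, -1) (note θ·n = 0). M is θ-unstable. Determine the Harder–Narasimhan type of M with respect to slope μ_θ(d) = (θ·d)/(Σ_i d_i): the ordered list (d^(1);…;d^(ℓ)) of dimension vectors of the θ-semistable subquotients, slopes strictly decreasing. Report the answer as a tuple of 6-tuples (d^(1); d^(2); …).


Via rank(M_{q-1}∘⋯∘M_p): M ≅ I[1,2], I[1,3], I[1,5], I[2,2], I[6,6].
μ_θ-semistable layers: μ^(1)=3; μ^(2)=1; μ^(3)=1/2; μ^(4)=-3/4; μ^(5)=-1; μ^(6)=-2

((0, 0, 0, 0, 1, 0); (0, 0, 1, 0, 0, 0); (2, 2, 0, 0, 0, 0); (1, 1, 1, 1, 0, 0); (0, 0, 0, 0, 0, 1); (0, 1, 0, 0, 0, 0))


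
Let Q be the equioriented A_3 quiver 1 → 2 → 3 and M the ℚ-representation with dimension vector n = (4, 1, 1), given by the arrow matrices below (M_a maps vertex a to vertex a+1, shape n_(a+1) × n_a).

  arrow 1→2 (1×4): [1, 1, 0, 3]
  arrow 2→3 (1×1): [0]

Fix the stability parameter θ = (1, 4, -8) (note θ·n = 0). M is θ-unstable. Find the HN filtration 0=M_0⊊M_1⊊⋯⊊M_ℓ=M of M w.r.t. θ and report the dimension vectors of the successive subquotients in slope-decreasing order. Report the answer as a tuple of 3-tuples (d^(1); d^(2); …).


Barcode: M ≅ I[1,1]^3, I[1,2], I[3,3]. HN layers by μ_θ (3 steps, strictly decreasing):
  μ^(1)=4; μ^(2)=1; μ^(3)=-8

((0, 1, 0); (4, 0, 0); (0, 0, 1))


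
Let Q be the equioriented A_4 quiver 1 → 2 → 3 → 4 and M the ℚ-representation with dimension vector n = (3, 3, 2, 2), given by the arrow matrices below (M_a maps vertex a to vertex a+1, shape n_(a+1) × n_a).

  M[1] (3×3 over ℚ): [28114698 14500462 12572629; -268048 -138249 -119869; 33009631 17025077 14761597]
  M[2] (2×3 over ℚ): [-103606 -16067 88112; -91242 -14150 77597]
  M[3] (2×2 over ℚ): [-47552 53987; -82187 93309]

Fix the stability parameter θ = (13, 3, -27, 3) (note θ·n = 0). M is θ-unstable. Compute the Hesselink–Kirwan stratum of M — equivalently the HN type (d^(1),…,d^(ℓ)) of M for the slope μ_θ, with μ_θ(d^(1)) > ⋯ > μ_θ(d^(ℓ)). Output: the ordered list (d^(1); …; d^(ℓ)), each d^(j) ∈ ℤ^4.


Barcode: M ≅ I[1,2], I[1,4]^2. HN layers by μ_θ (3 steps, strictly decreasing):
  μ^(1)=8; μ^(2)=3; μ^(3)=-11/3

((1, 1, 0, 0); (0, 0, 0, 2); (2, 2, 2, 0))


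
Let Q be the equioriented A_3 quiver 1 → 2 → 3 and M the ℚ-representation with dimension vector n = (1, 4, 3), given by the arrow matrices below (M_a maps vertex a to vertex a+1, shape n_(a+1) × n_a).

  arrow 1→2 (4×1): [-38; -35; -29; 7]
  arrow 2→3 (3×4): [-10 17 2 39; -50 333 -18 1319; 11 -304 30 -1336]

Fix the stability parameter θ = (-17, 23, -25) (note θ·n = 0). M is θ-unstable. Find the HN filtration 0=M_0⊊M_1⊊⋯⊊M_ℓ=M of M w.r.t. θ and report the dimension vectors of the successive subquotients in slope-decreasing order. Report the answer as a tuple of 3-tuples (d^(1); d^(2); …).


Barcode: M ≅ I[1,2], I[2,3]^3. HN layers by μ_θ (3 steps, strictly decreasing):
  μ^(1)=23; μ^(2)=-1; μ^(3)=-17

((0, 1, 0); (0, 3, 3); (1, 0, 0))


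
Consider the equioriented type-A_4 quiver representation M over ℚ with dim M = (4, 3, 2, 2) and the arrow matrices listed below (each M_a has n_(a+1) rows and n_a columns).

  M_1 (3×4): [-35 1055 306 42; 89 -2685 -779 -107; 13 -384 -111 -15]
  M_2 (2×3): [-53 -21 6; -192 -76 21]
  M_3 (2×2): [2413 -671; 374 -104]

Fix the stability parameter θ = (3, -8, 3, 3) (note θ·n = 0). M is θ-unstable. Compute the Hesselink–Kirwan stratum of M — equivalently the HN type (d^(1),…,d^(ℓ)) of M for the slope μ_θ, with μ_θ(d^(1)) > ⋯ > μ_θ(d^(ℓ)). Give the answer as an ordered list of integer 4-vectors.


Via rank(M_{q-1}∘⋯∘M_p): M ≅ I[1,1], I[1,2], I[1,4]^2.
μ_θ-semistable layers: μ^(1)=3; μ^(2)=-5/2

((1, 0, 2, 2); (3, 3, 0, 0))


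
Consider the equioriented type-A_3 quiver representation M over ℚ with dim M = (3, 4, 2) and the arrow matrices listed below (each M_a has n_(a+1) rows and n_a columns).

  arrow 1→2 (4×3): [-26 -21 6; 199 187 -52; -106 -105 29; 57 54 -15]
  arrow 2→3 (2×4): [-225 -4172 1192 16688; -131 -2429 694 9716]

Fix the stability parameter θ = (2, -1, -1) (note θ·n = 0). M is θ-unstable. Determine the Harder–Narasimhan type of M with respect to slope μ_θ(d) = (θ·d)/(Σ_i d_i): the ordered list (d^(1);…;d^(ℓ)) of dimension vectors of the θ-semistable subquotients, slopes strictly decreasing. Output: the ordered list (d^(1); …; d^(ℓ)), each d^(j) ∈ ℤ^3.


Via rank(M_{q-1}∘⋯∘M_p): M ≅ I[1,2], I[1,3]^2, I[2,2].
μ_θ-semistable layers: μ^(1)=1/2; μ^(2)=0; μ^(3)=-1

((1, 1, 0); (2, 2, 2); (0, 1, 0))


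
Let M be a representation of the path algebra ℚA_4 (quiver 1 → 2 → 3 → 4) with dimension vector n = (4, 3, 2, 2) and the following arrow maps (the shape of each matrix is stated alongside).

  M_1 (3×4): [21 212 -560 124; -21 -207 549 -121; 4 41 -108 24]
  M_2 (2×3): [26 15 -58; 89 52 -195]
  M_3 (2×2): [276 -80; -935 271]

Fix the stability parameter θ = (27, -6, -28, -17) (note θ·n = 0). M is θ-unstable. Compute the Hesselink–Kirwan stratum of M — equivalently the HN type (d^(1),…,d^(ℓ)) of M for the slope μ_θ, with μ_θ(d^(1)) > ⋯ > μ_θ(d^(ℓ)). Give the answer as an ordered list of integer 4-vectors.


Via rank(M_{q-1}∘⋯∘M_p): M ≅ I[1,1], I[1,2], I[1,4]^2.
μ_θ-semistable layers: μ^(1)=27; μ^(2)=21/2; μ^(3)=-6

((1, 0, 0, 0); (1, 1, 0, 0); (2, 2, 2, 2))


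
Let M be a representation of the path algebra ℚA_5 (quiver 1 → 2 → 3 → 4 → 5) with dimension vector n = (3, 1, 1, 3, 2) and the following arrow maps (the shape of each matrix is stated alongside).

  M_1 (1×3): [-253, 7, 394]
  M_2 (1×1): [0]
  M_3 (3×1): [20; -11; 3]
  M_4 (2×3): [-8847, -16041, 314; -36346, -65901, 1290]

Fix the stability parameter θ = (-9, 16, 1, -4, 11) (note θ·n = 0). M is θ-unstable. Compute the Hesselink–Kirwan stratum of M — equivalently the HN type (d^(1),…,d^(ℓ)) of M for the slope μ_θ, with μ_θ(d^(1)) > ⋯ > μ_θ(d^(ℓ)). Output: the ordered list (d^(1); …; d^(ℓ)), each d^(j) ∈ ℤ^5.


Via rank(M_{q-1}∘⋯∘M_p): M ≅ I[1,1]^2, I[1,2], I[3,5], I[4,4], I[4,5].
μ_θ-semistable layers: μ^(1)=16; μ^(2)=11; μ^(3)=-3/2; μ^(4)=-4; μ^(5)=-9

((0, 1, 0, 0, 0); (0, 0, 0, 0, 2); (0, 0, 1, 1, 0); (0, 0, 0, 2, 0); (3, 0, 0, 0, 0))


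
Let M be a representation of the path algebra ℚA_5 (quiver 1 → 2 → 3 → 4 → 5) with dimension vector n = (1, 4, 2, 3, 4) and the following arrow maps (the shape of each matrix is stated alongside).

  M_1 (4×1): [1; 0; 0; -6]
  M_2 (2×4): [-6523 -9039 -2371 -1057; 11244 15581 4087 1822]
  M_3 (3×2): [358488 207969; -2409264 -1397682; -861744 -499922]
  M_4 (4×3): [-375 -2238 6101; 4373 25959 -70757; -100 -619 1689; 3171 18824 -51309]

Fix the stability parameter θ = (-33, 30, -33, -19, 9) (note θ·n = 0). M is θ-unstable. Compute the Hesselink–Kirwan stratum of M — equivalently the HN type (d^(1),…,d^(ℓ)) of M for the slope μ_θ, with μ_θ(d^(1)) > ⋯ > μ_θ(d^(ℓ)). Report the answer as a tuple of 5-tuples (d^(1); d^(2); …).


Barcode: M ≅ I[1,3], I[2,2]^2, I[2,5], I[4,5]^2, I[5,5]. HN layers by μ_θ (6 steps, strictly decreasing):
  μ^(1)=30; μ^(2)=9; μ^(3)=-3/2; μ^(4)=-22/3; μ^(5)=-19; μ^(6)=-33

((0, 2, 0, 0, 0); (0, 0, 0, 0, 4); (0, 1, 1, 0, 0); (0, 1, 1, 1, 0); (0, 0, 0, 2, 0); (1, 0, 0, 0, 0))


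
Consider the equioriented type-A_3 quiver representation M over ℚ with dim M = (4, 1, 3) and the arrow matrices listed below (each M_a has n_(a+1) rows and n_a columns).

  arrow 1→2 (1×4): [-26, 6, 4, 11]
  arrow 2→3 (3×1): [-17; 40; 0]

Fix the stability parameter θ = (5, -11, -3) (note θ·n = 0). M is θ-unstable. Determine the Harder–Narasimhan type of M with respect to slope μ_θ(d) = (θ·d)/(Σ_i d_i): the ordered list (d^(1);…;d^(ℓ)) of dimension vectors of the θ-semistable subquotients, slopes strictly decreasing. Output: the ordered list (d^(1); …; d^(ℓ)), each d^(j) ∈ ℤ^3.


Barcode: M ≅ I[1,1]^3, I[1,3], I[3,3]^2. HN layers by μ_θ (2 steps, strictly decreasing):
  μ^(1)=5; μ^(2)=-3

((3, 0, 0); (1, 1, 3))


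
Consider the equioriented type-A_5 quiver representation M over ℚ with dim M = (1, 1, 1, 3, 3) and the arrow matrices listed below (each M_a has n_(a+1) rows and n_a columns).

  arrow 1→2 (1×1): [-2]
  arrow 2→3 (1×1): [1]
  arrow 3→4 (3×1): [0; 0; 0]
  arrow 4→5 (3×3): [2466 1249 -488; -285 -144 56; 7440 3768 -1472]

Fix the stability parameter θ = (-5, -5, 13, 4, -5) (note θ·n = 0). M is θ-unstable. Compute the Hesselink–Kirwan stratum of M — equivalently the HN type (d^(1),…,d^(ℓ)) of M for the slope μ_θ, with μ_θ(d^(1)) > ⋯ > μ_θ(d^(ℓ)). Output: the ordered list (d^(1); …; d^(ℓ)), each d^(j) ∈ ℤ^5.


Via rank(M_{q-1}∘⋯∘M_p): M ≅ I[1,3], I[4,4], I[4,5]^2, I[5,5].
μ_θ-semistable layers: μ^(1)=13; μ^(2)=4; μ^(3)=-1/2; μ^(4)=-5

((0, 0, 1, 0, 0); (0, 0, 0, 1, 0); (0, 0, 0, 2, 2); (1, 1, 0, 0, 1))


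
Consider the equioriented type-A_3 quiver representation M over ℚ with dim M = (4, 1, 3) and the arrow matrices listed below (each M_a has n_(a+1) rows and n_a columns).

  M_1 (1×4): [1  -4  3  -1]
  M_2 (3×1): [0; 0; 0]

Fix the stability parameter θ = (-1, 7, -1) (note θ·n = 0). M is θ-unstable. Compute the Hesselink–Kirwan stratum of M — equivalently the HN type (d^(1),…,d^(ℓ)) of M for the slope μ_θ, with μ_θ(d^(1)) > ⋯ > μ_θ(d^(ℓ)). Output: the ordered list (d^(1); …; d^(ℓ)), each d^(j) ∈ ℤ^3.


Barcode: M ≅ I[1,1]^3, I[1,2], I[3,3]^3. HN layers by μ_θ (2 steps, strictly decreasing):
  μ^(1)=7; μ^(2)=-1

((0, 1, 0); (4, 0, 3))


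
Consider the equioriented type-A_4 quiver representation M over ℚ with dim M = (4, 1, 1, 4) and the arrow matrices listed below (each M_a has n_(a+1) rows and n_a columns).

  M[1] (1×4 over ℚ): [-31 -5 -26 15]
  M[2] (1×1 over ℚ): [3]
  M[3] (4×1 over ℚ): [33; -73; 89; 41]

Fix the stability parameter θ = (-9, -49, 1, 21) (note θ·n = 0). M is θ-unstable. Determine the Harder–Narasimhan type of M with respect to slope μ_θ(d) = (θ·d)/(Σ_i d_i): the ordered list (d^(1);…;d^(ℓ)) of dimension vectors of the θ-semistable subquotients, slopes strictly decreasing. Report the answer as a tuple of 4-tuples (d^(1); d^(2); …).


Interval decomposition of M: I[1,1]^3, I[1,4], I[4,4]^3.
HN type (ℓ=4): μ^(1)=21; μ^(2)=1; μ^(3)=-9; μ^(4)=-29

((0, 0, 0, 4); (0, 0, 1, 0); (3, 0, 0, 0); (1, 1, 0, 0))


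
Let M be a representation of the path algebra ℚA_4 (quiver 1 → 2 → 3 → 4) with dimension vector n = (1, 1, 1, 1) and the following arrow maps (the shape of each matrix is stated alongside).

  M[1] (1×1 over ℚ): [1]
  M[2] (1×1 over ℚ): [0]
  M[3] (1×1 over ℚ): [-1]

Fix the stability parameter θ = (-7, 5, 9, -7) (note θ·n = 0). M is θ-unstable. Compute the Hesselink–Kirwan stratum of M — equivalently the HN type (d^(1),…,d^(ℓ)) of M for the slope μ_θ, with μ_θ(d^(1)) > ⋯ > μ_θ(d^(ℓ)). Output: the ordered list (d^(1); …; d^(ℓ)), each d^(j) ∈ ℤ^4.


Via rank(M_{q-1}∘⋯∘M_p): M ≅ I[1,2], I[3,4].
μ_θ-semistable layers: μ^(1)=5; μ^(2)=1; μ^(3)=-7

((0, 1, 0, 0); (0, 0, 1, 1); (1, 0, 0, 0))


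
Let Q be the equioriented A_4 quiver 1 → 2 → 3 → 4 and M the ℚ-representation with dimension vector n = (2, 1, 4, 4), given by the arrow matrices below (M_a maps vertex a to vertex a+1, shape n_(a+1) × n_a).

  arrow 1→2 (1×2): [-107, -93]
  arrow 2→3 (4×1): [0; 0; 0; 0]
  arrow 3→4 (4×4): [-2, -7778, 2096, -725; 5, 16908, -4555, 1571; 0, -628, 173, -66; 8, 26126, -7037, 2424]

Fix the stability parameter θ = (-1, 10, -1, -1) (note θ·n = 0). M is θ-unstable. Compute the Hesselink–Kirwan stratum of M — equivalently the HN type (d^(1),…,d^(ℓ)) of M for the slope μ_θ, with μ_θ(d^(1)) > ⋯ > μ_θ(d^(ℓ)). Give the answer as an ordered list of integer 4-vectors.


Barcode: M ≅ I[1,1], I[1,2], I[3,4]^4. HN layers by μ_θ (2 steps, strictly decreasing):
  μ^(1)=10; μ^(2)=-1

((0, 1, 0, 0); (2, 0, 4, 4))


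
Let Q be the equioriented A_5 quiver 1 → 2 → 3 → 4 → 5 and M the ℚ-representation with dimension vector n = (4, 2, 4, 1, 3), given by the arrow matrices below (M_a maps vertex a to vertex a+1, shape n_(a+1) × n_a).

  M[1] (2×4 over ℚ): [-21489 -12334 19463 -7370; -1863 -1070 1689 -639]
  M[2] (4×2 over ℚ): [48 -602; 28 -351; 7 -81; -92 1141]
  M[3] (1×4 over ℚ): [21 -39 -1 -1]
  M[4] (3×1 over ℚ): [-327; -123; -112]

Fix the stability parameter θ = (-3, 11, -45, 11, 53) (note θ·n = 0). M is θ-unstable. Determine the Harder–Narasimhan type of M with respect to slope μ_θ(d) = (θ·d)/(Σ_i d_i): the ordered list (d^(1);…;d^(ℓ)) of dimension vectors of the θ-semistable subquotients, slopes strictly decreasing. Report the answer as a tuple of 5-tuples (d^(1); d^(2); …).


Interval decomposition of M: I[1,1]^2, I[1,3], I[1,5], I[3,3]^2, I[5,5]^2.
HN type (ℓ=5): μ^(1)=53; μ^(2)=11; μ^(3)=-3; μ^(4)=-37/3; μ^(5)=-45

((0, 0, 0, 0, 3); (0, 0, 0, 1, 0); (2, 0, 0, 0, 0); (2, 2, 2, 0, 0); (0, 0, 2, 0, 0))


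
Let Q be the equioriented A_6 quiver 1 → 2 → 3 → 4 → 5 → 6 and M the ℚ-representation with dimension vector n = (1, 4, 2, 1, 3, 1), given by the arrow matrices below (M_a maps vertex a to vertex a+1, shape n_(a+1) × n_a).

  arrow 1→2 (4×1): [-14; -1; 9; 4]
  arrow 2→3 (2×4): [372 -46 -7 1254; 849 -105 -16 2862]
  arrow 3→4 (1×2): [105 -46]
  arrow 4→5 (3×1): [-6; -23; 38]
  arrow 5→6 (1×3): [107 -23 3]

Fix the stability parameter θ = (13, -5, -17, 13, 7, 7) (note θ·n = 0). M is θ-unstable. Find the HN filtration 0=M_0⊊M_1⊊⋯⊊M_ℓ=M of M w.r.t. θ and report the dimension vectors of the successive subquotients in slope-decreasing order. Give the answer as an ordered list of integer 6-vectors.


Via rank(M_{q-1}∘⋯∘M_p): M ≅ I[1,6], I[2,2]^2, I[2,3], I[5,5]^2.
μ_θ-semistable layers: μ^(1)=9; μ^(2)=7; μ^(3)=-3; μ^(4)=-5; μ^(5)=-11

((0, 0, 0, 1, 1, 1); (0, 0, 0, 0, 2, 0); (1, 1, 1, 0, 0, 0); (0, 2, 0, 0, 0, 0); (0, 1, 1, 0, 0, 0))


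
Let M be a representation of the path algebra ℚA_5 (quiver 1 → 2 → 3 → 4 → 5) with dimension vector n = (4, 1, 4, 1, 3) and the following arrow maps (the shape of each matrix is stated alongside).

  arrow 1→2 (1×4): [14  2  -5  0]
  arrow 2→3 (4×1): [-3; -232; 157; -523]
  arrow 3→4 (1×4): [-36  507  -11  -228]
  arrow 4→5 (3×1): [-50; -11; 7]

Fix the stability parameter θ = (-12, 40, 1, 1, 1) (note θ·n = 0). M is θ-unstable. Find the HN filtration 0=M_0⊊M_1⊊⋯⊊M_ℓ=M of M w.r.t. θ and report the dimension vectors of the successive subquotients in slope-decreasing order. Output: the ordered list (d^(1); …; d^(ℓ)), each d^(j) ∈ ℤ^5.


Barcode: M ≅ I[1,1]^3, I[1,5], I[3,3]^3, I[5,5]^2. HN layers by μ_θ (3 steps, strictly decreasing):
  μ^(1)=43/4; μ^(2)=1; μ^(3)=-12

((0, 1, 1, 1, 1); (0, 0, 3, 0, 2); (4, 0, 0, 0, 0))


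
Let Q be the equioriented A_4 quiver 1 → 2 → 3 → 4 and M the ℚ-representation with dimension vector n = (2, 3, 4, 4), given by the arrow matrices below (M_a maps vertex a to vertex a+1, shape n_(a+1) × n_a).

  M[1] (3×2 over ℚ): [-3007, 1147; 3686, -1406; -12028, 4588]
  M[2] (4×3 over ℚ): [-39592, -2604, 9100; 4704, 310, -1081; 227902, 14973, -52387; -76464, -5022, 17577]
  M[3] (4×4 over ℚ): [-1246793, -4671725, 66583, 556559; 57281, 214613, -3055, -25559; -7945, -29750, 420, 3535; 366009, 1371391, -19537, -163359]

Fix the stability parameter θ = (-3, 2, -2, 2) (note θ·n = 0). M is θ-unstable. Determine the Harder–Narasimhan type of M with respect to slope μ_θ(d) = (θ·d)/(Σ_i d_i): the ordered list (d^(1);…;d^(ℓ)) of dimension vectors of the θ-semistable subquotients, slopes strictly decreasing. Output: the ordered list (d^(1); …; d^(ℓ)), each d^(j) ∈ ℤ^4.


Barcode: M ≅ I[1,1], I[1,2], I[2,4]^2, I[3,3]^2, I[4,4]^2. HN layers by μ_θ (4 steps, strictly decreasing):
  μ^(1)=2; μ^(2)=0; μ^(3)=-2; μ^(4)=-3

((0, 1, 0, 4); (0, 2, 2, 0); (0, 0, 2, 0); (2, 0, 0, 0))


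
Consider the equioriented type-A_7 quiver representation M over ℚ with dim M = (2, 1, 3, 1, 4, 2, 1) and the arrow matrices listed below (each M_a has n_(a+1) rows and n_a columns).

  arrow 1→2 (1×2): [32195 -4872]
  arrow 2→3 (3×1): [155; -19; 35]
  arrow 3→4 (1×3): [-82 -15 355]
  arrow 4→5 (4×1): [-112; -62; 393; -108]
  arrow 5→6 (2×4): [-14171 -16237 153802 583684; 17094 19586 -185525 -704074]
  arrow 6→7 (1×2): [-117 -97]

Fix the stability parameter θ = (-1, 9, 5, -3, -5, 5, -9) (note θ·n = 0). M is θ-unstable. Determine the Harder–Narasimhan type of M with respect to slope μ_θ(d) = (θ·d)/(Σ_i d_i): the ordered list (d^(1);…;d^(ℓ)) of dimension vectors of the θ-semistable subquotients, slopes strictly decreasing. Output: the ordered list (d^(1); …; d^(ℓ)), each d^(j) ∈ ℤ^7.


Interval decomposition of M: I[1,1], I[1,3], I[3,3], I[3,7], I[5,5]^2, I[5,6].
HN type (ℓ=5): μ^(1)=7; μ^(2)=5; μ^(3)=-1; μ^(4)=-7/5; μ^(5)=-5

((0, 1, 1, 0, 0, 0, 0); (0, 0, 1, 0, 0, 1, 0); (2, 0, 0, 0, 0, 0, 0); (0, 0, 1, 1, 1, 1, 1); (0, 0, 0, 0, 3, 0, 0))


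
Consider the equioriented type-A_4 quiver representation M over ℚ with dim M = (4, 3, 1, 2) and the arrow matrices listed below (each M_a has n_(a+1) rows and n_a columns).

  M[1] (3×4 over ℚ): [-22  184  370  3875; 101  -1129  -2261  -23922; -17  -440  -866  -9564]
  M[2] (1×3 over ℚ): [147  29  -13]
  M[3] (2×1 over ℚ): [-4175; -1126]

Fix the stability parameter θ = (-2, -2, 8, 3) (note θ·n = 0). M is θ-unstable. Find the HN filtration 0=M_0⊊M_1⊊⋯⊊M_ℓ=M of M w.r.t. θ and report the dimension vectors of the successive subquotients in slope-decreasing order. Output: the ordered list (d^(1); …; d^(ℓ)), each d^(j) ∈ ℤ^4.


Interval decomposition of M: I[1,1], I[1,2]^2, I[1,4], I[4,4].
HN type (ℓ=3): μ^(1)=11/2; μ^(2)=3; μ^(3)=-2

((0, 0, 1, 1); (0, 0, 0, 1); (4, 3, 0, 0))


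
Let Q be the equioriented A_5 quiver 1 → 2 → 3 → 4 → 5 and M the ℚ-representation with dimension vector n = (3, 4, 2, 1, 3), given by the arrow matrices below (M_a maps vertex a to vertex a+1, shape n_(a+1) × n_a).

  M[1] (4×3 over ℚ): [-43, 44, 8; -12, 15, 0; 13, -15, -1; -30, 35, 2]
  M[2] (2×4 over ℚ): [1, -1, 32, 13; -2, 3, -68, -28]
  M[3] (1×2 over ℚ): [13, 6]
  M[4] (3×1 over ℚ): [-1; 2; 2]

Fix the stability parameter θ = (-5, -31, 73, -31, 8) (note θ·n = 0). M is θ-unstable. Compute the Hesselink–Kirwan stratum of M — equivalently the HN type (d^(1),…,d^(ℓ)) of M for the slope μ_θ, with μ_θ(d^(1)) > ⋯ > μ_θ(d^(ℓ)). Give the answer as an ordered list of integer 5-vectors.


Interval decomposition of M: I[1,2], I[1,3], I[1,5], I[2,2], I[5,5]^2.
HN type (ℓ=5): μ^(1)=73; μ^(2)=50/3; μ^(3)=8; μ^(4)=-18; μ^(5)=-31

((0, 0, 1, 0, 0); (0, 0, 1, 1, 1); (0, 0, 0, 0, 2); (3, 3, 0, 0, 0); (0, 1, 0, 0, 0))


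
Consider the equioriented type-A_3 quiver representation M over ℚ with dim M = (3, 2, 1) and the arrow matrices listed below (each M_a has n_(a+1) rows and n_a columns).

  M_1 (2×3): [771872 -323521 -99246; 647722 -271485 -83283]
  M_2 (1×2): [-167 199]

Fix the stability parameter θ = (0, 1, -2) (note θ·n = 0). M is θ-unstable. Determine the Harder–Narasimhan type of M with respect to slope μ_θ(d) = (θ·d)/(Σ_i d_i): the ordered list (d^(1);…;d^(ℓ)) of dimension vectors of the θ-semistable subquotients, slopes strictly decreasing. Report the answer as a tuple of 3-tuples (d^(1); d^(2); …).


Via rank(M_{q-1}∘⋯∘M_p): M ≅ I[1,1], I[1,2], I[1,3].
μ_θ-semistable layers: μ^(1)=1; μ^(2)=0; μ^(3)=-1/3

((0, 1, 0); (2, 0, 0); (1, 1, 1))


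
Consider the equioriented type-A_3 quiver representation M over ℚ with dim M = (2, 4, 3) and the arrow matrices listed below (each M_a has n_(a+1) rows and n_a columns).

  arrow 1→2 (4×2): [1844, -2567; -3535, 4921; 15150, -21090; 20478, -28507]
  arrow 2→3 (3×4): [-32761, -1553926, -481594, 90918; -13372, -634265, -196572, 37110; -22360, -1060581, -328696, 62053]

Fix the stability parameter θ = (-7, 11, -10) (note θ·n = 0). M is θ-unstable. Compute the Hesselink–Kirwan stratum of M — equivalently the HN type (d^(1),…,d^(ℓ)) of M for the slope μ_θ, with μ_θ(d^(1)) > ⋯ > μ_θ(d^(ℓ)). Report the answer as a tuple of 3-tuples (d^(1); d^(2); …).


Barcode: M ≅ I[1,3]^2, I[2,2], I[2,3]. HN layers by μ_θ (3 steps, strictly decreasing):
  μ^(1)=11; μ^(2)=1/2; μ^(3)=-7

((0, 1, 0); (0, 3, 3); (2, 0, 0))


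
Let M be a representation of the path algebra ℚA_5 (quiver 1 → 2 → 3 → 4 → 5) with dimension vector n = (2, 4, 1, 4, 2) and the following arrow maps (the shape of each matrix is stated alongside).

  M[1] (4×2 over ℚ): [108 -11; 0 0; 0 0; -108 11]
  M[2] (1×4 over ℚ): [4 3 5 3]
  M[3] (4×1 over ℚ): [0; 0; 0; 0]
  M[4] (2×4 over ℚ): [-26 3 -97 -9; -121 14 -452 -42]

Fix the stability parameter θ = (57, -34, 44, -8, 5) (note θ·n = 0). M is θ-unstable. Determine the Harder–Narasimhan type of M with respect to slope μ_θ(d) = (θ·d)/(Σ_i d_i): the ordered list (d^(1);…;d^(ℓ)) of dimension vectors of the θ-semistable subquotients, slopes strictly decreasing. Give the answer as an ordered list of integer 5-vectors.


Via rank(M_{q-1}∘⋯∘M_p): M ≅ I[1,1], I[1,3], I[2,2]^3, I[4,4]^2, I[4,5]^2.
μ_θ-semistable layers: μ^(1)=57; μ^(2)=44; μ^(3)=23/2; μ^(4)=5; μ^(5)=-8; μ^(6)=-34

((1, 0, 0, 0, 0); (0, 0, 1, 0, 0); (1, 1, 0, 0, 0); (0, 0, 0, 0, 2); (0, 0, 0, 4, 0); (0, 3, 0, 0, 0))


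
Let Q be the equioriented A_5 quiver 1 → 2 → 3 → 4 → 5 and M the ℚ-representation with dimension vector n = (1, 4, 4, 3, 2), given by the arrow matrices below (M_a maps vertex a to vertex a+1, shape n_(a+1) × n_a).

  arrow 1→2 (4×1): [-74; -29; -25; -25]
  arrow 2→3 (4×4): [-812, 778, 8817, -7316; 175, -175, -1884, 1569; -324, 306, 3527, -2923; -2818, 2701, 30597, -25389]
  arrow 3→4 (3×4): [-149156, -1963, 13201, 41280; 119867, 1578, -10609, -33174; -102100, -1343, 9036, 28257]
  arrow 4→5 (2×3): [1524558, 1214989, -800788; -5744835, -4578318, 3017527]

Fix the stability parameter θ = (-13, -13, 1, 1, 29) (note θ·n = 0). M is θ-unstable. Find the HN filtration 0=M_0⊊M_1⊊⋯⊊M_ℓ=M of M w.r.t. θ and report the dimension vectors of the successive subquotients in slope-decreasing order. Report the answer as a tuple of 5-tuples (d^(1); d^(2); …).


Barcode: M ≅ I[1,5], I[2,3], I[2,4], I[2,5]. HN layers by μ_θ (3 steps, strictly decreasing):
  μ^(1)=29; μ^(2)=1; μ^(3)=-13

((0, 0, 0, 0, 2); (0, 0, 4, 3, 0); (1, 4, 0, 0, 0))


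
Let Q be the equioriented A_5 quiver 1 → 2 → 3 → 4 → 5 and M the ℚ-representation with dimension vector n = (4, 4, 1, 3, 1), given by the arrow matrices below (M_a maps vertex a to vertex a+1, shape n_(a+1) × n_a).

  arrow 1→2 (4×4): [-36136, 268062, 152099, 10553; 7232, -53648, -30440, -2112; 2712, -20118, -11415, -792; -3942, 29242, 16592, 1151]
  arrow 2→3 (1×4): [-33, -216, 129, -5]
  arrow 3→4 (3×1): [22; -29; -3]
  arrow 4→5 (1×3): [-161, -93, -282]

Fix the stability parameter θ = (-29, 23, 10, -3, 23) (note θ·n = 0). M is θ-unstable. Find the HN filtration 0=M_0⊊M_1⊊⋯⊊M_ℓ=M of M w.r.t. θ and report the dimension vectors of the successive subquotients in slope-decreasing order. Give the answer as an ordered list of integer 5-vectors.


Interval decomposition of M: I[1,1], I[1,2]^2, I[1,5], I[2,2], I[4,4]^2.
HN type (ℓ=4): μ^(1)=23; μ^(2)=10; μ^(3)=-3; μ^(4)=-29

((0, 3, 0, 0, 1); (0, 1, 1, 1, 0); (0, 0, 0, 2, 0); (4, 0, 0, 0, 0))


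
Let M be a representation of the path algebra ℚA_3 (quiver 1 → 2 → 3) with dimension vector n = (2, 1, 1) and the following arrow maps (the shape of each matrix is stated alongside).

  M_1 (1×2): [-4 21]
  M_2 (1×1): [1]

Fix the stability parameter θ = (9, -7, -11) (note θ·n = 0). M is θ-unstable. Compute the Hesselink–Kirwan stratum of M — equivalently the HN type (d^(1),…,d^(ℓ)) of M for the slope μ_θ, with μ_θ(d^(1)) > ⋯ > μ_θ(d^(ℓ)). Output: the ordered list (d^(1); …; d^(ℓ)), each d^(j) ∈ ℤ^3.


Interval decomposition of M: I[1,1], I[1,3].
HN type (ℓ=2): μ^(1)=9; μ^(2)=-3

((1, 0, 0); (1, 1, 1))


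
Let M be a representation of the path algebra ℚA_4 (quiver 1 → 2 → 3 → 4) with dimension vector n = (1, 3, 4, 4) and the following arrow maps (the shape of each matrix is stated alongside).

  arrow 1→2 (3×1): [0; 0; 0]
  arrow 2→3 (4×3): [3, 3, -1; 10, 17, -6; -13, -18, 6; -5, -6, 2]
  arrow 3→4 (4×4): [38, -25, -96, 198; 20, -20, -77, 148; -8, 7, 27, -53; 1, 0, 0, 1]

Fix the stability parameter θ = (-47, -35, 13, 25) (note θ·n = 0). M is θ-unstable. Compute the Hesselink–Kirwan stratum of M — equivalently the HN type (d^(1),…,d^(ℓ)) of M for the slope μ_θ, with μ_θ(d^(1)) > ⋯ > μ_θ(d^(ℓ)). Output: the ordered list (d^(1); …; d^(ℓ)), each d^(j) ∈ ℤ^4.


Via rank(M_{q-1}∘⋯∘M_p): M ≅ I[1,1], I[2,4]^3, I[3,4].
μ_θ-semistable layers: μ^(1)=25; μ^(2)=13; μ^(3)=-35; μ^(4)=-47

((0, 0, 0, 4); (0, 0, 4, 0); (0, 3, 0, 0); (1, 0, 0, 0))


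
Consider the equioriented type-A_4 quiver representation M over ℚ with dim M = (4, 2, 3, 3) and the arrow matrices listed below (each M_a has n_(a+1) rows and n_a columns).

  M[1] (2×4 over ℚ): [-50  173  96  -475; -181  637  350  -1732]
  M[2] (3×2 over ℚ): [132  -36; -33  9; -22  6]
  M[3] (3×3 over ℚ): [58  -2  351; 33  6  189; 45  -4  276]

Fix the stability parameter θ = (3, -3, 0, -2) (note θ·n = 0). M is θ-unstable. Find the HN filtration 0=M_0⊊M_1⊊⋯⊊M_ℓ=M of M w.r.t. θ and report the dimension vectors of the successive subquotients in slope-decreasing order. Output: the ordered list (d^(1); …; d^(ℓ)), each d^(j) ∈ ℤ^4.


Interval decomposition of M: I[1,1]^2, I[1,2], I[1,3], I[3,4]^2, I[4,4].
HN type (ℓ=4): μ^(1)=3; μ^(2)=0; μ^(3)=-1; μ^(4)=-2

((2, 0, 0, 0); (2, 2, 1, 0); (0, 0, 2, 2); (0, 0, 0, 1))


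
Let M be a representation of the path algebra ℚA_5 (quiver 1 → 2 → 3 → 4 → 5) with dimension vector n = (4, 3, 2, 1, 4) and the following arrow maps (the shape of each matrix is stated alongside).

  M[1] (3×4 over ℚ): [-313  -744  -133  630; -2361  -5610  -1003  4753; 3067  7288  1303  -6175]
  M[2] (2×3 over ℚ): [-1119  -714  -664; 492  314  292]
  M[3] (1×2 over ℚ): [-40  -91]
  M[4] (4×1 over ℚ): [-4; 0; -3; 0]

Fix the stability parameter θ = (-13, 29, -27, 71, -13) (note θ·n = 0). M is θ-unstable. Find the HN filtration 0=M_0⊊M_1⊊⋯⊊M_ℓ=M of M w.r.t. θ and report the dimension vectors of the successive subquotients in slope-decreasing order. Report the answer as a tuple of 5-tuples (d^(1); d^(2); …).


Via rank(M_{q-1}∘⋯∘M_p): M ≅ I[1,1], I[1,2], I[1,3], I[1,5], I[5,5]^3.
μ_θ-semistable layers: μ^(1)=29; μ^(2)=1; μ^(3)=-13

((0, 1, 0, 1, 1); (0, 2, 2, 0, 0); (4, 0, 0, 0, 3))


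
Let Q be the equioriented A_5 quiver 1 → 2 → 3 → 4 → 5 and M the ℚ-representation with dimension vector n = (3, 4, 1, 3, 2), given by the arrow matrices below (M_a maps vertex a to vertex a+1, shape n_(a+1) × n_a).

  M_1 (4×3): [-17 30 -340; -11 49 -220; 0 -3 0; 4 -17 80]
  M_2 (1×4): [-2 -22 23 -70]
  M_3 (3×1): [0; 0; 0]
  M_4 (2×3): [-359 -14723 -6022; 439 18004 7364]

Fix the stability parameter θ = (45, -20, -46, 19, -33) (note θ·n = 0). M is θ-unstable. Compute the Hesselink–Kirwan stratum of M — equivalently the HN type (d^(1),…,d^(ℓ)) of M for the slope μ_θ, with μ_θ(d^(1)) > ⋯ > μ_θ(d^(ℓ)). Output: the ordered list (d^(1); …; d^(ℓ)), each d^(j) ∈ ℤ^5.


Barcode: M ≅ I[1,1], I[1,2], I[1,3], I[2,2]^2, I[4,4], I[4,5]^2. HN layers by μ_θ (5 steps, strictly decreasing):
  μ^(1)=45; μ^(2)=19; μ^(3)=25/2; μ^(4)=-7; μ^(5)=-20

((1, 0, 0, 0, 0); (0, 0, 0, 1, 0); (1, 1, 0, 0, 0); (1, 1, 1, 2, 2); (0, 2, 0, 0, 0))


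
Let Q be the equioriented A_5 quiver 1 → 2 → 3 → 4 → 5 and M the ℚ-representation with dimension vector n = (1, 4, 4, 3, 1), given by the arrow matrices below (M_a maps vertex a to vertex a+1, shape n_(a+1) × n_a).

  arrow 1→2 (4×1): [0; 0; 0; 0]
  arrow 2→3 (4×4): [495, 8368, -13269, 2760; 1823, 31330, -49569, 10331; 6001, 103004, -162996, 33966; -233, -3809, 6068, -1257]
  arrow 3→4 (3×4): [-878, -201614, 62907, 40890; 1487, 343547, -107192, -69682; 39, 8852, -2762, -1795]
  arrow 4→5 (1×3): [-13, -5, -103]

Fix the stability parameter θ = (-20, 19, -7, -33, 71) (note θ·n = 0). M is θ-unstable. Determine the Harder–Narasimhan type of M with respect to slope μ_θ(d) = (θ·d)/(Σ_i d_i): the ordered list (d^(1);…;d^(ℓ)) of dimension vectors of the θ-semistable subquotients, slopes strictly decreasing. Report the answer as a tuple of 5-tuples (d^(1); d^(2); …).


Interval decomposition of M: I[1,1], I[2,3], I[2,4]^2, I[2,5].
HN type (ℓ=4): μ^(1)=71; μ^(2)=6; μ^(3)=-7; μ^(4)=-20

((0, 0, 0, 0, 1); (0, 1, 1, 0, 0); (0, 3, 3, 3, 0); (1, 0, 0, 0, 0))


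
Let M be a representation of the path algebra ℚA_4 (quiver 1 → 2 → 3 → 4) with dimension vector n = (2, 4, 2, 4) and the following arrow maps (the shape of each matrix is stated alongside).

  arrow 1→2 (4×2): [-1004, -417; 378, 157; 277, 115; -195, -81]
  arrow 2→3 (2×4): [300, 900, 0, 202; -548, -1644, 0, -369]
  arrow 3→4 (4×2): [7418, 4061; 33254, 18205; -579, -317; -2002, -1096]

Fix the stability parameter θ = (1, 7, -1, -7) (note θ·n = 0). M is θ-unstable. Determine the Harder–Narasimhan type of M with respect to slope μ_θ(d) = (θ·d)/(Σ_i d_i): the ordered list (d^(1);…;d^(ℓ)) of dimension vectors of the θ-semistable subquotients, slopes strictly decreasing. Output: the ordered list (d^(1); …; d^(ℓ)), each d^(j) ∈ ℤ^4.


Barcode: M ≅ I[1,2], I[1,4], I[2,2], I[2,4], I[4,4]^2. HN layers by μ_θ (5 steps, strictly decreasing):
  μ^(1)=7; μ^(2)=1; μ^(3)=0; μ^(4)=-1/3; μ^(5)=-7

((0, 2, 0, 0); (1, 0, 0, 0); (1, 1, 1, 1); (0, 1, 1, 1); (0, 0, 0, 2))


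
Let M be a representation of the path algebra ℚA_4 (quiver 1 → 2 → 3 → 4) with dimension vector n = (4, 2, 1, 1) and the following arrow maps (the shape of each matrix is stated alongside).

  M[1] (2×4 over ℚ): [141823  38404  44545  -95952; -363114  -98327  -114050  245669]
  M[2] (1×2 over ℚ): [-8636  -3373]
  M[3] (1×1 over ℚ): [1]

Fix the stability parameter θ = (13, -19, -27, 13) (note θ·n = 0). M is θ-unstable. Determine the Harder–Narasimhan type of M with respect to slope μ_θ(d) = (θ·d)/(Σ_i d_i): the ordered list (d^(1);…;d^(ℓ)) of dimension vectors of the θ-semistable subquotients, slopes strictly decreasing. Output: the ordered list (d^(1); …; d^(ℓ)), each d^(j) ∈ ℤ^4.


Via rank(M_{q-1}∘⋯∘M_p): M ≅ I[1,1]^2, I[1,2], I[1,4].
μ_θ-semistable layers: μ^(1)=13; μ^(2)=-3; μ^(3)=-11

((2, 0, 0, 1); (1, 1, 0, 0); (1, 1, 1, 0))


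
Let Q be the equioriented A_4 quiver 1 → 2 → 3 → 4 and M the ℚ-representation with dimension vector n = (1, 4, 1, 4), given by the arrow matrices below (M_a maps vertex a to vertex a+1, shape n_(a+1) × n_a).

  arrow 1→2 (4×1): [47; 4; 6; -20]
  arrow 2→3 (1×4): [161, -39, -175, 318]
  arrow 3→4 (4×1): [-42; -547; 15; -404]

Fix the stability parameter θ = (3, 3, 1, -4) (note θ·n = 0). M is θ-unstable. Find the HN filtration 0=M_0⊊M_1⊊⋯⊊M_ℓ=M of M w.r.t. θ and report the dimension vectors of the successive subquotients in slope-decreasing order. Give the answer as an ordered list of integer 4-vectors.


Barcode: M ≅ I[1,4], I[2,2]^3, I[4,4]^3. HN layers by μ_θ (3 steps, strictly decreasing):
  μ^(1)=3; μ^(2)=3/4; μ^(3)=-4

((0, 3, 0, 0); (1, 1, 1, 1); (0, 0, 0, 3))


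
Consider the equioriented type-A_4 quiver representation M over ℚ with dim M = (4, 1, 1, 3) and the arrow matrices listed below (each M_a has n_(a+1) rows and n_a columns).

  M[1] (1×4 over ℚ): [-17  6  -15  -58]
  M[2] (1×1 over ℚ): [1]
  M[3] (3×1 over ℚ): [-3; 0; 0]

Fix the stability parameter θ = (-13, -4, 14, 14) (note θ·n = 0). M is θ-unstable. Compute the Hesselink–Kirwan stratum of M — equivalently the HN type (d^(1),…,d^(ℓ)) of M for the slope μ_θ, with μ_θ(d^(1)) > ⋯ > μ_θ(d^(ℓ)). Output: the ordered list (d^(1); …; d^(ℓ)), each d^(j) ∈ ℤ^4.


Via rank(M_{q-1}∘⋯∘M_p): M ≅ I[1,1]^3, I[1,4], I[4,4]^2.
μ_θ-semistable layers: μ^(1)=14; μ^(2)=-4; μ^(3)=-13

((0, 0, 1, 3); (0, 1, 0, 0); (4, 0, 0, 0))


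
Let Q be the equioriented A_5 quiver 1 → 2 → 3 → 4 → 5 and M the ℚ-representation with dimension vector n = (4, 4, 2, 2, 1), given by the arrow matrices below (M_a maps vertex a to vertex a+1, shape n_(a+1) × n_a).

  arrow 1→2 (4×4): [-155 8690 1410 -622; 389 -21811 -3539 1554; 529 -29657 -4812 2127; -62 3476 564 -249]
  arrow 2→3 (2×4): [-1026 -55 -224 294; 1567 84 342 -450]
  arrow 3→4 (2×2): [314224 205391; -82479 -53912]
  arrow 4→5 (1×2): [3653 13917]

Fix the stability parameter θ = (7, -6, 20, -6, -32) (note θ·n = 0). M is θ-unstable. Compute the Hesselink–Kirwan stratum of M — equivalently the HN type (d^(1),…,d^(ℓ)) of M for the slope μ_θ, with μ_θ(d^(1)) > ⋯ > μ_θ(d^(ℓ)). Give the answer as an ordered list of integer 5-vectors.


Barcode: M ≅ I[1,2]^2, I[1,4], I[1,5]. HN layers by μ_θ (3 steps, strictly decreasing):
  μ^(1)=7; μ^(2)=1/2; μ^(3)=-17/5

((0, 0, 1, 1, 0); (3, 3, 0, 0, 0); (1, 1, 1, 1, 1))


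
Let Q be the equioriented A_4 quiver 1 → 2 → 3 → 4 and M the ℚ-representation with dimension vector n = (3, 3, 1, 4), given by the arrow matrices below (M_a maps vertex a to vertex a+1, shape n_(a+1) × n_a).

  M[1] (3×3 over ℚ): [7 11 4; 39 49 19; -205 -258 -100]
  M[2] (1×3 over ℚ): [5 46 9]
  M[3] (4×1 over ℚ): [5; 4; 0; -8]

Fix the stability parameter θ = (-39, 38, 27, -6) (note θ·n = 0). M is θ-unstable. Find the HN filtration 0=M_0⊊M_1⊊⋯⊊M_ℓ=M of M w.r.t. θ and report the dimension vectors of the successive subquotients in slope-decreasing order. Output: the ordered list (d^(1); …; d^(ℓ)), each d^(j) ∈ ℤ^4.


Barcode: M ≅ I[1,2]^2, I[1,4], I[4,4]^3. HN layers by μ_θ (4 steps, strictly decreasing):
  μ^(1)=38; μ^(2)=59/3; μ^(3)=-6; μ^(4)=-39

((0, 2, 0, 0); (0, 1, 1, 1); (0, 0, 0, 3); (3, 0, 0, 0))


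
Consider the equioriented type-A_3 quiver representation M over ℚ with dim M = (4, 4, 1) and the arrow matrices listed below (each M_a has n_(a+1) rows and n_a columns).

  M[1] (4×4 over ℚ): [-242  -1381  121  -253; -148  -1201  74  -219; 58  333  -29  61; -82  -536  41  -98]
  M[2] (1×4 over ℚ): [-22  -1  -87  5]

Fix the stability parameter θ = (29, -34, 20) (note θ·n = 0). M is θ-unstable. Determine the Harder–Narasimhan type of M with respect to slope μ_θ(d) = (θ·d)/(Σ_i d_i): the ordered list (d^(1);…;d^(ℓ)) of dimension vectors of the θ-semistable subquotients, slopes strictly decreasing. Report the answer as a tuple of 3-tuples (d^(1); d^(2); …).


Barcode: M ≅ I[1,1]^2, I[1,2], I[1,3], I[2,2]^2. HN layers by μ_θ (4 steps, strictly decreasing):
  μ^(1)=29; μ^(2)=20; μ^(3)=-5/2; μ^(4)=-34

((2, 0, 0); (0, 0, 1); (2, 2, 0); (0, 2, 0))


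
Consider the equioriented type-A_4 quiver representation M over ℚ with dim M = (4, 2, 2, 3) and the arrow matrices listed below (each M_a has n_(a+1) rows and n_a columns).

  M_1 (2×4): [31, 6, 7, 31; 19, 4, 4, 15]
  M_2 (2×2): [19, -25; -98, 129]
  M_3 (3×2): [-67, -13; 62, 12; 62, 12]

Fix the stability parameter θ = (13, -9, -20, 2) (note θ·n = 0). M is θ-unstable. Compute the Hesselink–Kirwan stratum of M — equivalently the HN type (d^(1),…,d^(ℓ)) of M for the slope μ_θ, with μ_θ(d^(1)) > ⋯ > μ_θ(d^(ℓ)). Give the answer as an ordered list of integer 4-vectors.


Barcode: M ≅ I[1,1]^2, I[1,4]^2, I[4,4]. HN layers by μ_θ (3 steps, strictly decreasing):
  μ^(1)=13; μ^(2)=2; μ^(3)=-16/3

((2, 0, 0, 0); (0, 0, 0, 3); (2, 2, 2, 0))


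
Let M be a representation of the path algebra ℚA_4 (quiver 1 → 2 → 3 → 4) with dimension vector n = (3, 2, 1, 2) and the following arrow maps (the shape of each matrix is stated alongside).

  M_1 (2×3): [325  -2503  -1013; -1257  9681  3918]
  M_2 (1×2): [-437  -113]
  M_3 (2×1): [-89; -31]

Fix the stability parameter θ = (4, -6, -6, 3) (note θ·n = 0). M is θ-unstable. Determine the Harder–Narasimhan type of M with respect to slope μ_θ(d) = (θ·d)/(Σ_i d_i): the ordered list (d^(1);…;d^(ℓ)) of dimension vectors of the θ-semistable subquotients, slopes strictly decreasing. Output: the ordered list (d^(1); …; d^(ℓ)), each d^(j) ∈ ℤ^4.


Barcode: M ≅ I[1,1], I[1,2], I[1,4], I[4,4]. HN layers by μ_θ (4 steps, strictly decreasing):
  μ^(1)=4; μ^(2)=3; μ^(3)=-1; μ^(4)=-8/3

((1, 0, 0, 0); (0, 0, 0, 2); (1, 1, 0, 0); (1, 1, 1, 0))


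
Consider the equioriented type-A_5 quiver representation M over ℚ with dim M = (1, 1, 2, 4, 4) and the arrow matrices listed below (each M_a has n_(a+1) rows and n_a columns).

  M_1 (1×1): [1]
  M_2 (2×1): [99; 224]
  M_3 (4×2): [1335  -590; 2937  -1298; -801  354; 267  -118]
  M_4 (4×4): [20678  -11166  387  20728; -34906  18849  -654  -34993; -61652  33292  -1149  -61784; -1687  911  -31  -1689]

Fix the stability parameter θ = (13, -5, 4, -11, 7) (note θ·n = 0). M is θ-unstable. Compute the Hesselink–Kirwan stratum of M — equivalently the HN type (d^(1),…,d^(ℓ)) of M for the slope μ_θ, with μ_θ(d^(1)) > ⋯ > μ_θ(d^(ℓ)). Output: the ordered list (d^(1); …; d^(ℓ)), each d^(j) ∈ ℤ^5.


Barcode: M ≅ I[1,5], I[3,3], I[4,5]^3. HN layers by μ_θ (4 steps, strictly decreasing):
  μ^(1)=7; μ^(2)=4; μ^(3)=1/4; μ^(4)=-11

((0, 0, 0, 0, 4); (0, 0, 1, 0, 0); (1, 1, 1, 1, 0); (0, 0, 0, 3, 0))


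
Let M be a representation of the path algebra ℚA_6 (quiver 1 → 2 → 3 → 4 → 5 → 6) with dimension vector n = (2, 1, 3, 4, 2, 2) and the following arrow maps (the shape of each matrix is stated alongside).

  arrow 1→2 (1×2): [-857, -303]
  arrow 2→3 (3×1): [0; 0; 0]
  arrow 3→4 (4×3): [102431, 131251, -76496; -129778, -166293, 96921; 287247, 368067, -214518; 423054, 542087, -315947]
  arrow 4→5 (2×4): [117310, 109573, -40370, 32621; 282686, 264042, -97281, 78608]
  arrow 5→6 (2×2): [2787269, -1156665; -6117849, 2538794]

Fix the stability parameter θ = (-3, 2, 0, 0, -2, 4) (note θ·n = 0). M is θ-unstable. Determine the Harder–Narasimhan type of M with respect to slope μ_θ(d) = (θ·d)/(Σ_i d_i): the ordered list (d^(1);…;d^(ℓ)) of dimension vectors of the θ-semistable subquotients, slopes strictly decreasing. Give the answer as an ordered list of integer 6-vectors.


Via rank(M_{q-1}∘⋯∘M_p): M ≅ I[1,1], I[1,2], I[3,4], I[3,6]^2, I[4,4].
μ_θ-semistable layers: μ^(1)=4; μ^(2)=2; μ^(3)=0; μ^(4)=-2/3; μ^(5)=-3

((0, 0, 0, 0, 0, 2); (0, 1, 0, 0, 0, 0); (0, 0, 1, 2, 0, 0); (0, 0, 2, 2, 2, 0); (2, 0, 0, 0, 0, 0))
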